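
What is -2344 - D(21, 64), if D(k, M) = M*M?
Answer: -6440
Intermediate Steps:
D(k, M) = M²
-2344 - D(21, 64) = -2344 - 1*64² = -2344 - 1*4096 = -2344 - 4096 = -6440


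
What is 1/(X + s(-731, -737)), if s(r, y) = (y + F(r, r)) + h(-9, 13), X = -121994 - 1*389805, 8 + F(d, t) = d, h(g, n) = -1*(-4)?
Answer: -1/513271 ≈ -1.9483e-6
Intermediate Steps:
h(g, n) = 4
F(d, t) = -8 + d
X = -511799 (X = -121994 - 389805 = -511799)
s(r, y) = -4 + r + y (s(r, y) = (y + (-8 + r)) + 4 = (-8 + r + y) + 4 = -4 + r + y)
1/(X + s(-731, -737)) = 1/(-511799 + (-4 - 731 - 737)) = 1/(-511799 - 1472) = 1/(-513271) = -1/513271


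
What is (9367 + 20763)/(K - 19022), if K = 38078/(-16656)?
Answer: -50184528/31686851 ≈ -1.5838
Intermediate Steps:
K = -19039/8328 (K = 38078*(-1/16656) = -19039/8328 ≈ -2.2861)
(9367 + 20763)/(K - 19022) = (9367 + 20763)/(-19039/8328 - 19022) = 30130/(-158434255/8328) = 30130*(-8328/158434255) = -50184528/31686851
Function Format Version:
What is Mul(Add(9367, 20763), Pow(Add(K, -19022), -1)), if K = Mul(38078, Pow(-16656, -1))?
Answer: Rational(-50184528, 31686851) ≈ -1.5838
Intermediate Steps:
K = Rational(-19039, 8328) (K = Mul(38078, Rational(-1, 16656)) = Rational(-19039, 8328) ≈ -2.2861)
Mul(Add(9367, 20763), Pow(Add(K, -19022), -1)) = Mul(Add(9367, 20763), Pow(Add(Rational(-19039, 8328), -19022), -1)) = Mul(30130, Pow(Rational(-158434255, 8328), -1)) = Mul(30130, Rational(-8328, 158434255)) = Rational(-50184528, 31686851)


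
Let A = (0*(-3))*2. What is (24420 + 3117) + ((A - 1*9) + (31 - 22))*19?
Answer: 27537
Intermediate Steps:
A = 0 (A = 0*2 = 0)
(24420 + 3117) + ((A - 1*9) + (31 - 22))*19 = (24420 + 3117) + ((0 - 1*9) + (31 - 22))*19 = 27537 + ((0 - 9) + 9)*19 = 27537 + (-9 + 9)*19 = 27537 + 0*19 = 27537 + 0 = 27537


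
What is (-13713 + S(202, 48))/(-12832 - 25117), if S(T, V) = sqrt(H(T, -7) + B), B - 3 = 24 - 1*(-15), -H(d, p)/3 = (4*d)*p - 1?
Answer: 13713/37949 - sqrt(17013)/37949 ≈ 0.35792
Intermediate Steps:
H(d, p) = 3 - 12*d*p (H(d, p) = -3*((4*d)*p - 1) = -3*(4*d*p - 1) = -3*(-1 + 4*d*p) = 3 - 12*d*p)
B = 42 (B = 3 + (24 - 1*(-15)) = 3 + (24 + 15) = 3 + 39 = 42)
S(T, V) = sqrt(45 + 84*T) (S(T, V) = sqrt((3 - 12*T*(-7)) + 42) = sqrt((3 + 84*T) + 42) = sqrt(45 + 84*T))
(-13713 + S(202, 48))/(-12832 - 25117) = (-13713 + sqrt(45 + 84*202))/(-12832 - 25117) = (-13713 + sqrt(45 + 16968))/(-37949) = (-13713 + sqrt(17013))*(-1/37949) = 13713/37949 - sqrt(17013)/37949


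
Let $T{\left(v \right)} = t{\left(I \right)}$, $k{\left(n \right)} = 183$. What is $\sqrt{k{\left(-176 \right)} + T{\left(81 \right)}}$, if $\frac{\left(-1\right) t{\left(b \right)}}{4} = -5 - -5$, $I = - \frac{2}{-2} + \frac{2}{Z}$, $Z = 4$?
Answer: $\sqrt{183} \approx 13.528$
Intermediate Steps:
$I = \frac{3}{2}$ ($I = - \frac{2}{-2} + \frac{2}{4} = \left(-2\right) \left(- \frac{1}{2}\right) + 2 \cdot \frac{1}{4} = 1 + \frac{1}{2} = \frac{3}{2} \approx 1.5$)
$t{\left(b \right)} = 0$ ($t{\left(b \right)} = - 4 \left(-5 - -5\right) = - 4 \left(-5 + 5\right) = \left(-4\right) 0 = 0$)
$T{\left(v \right)} = 0$
$\sqrt{k{\left(-176 \right)} + T{\left(81 \right)}} = \sqrt{183 + 0} = \sqrt{183}$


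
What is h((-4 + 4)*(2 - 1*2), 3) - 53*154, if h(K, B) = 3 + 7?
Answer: -8152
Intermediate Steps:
h(K, B) = 10
h((-4 + 4)*(2 - 1*2), 3) - 53*154 = 10 - 53*154 = 10 - 8162 = -8152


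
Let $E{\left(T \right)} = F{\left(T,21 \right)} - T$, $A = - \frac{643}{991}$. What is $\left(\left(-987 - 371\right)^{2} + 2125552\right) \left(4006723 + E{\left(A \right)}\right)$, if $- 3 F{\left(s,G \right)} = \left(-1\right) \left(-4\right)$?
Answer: $\frac{47287199208813904}{2973} \approx 1.5906 \cdot 10^{13}$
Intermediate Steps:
$F{\left(s,G \right)} = - \frac{4}{3}$ ($F{\left(s,G \right)} = - \frac{\left(-1\right) \left(-4\right)}{3} = \left(- \frac{1}{3}\right) 4 = - \frac{4}{3}$)
$A = - \frac{643}{991}$ ($A = \left(-643\right) \frac{1}{991} = - \frac{643}{991} \approx -0.64884$)
$E{\left(T \right)} = - \frac{4}{3} - T$
$\left(\left(-987 - 371\right)^{2} + 2125552\right) \left(4006723 + E{\left(A \right)}\right) = \left(\left(-987 - 371\right)^{2} + 2125552\right) \left(4006723 - \frac{2035}{2973}\right) = \left(\left(-1358\right)^{2} + 2125552\right) \left(4006723 + \left(- \frac{4}{3} + \frac{643}{991}\right)\right) = \left(1844164 + 2125552\right) \left(4006723 - \frac{2035}{2973}\right) = 3969716 \cdot \frac{11911985444}{2973} = \frac{47287199208813904}{2973}$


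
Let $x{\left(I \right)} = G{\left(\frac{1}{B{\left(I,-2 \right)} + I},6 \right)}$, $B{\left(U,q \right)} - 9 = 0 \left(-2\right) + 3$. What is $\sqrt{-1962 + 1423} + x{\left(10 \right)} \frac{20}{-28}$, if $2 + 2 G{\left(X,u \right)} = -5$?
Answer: $\frac{5}{2} + 7 i \sqrt{11} \approx 2.5 + 23.216 i$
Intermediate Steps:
$B{\left(U,q \right)} = 12$ ($B{\left(U,q \right)} = 9 + \left(0 \left(-2\right) + 3\right) = 9 + \left(0 + 3\right) = 9 + 3 = 12$)
$G{\left(X,u \right)} = - \frac{7}{2}$ ($G{\left(X,u \right)} = -1 + \frac{1}{2} \left(-5\right) = -1 - \frac{5}{2} = - \frac{7}{2}$)
$x{\left(I \right)} = - \frac{7}{2}$
$\sqrt{-1962 + 1423} + x{\left(10 \right)} \frac{20}{-28} = \sqrt{-1962 + 1423} - \frac{7 \frac{20}{-28}}{2} = \sqrt{-539} - \frac{7 \cdot 20 \left(- \frac{1}{28}\right)}{2} = 7 i \sqrt{11} - - \frac{5}{2} = 7 i \sqrt{11} + \frac{5}{2} = \frac{5}{2} + 7 i \sqrt{11}$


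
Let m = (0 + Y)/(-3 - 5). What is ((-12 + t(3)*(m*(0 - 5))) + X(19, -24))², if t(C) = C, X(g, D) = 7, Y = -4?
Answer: 625/4 ≈ 156.25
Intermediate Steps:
m = ½ (m = (0 - 4)/(-3 - 5) = -4/(-8) = -4*(-⅛) = ½ ≈ 0.50000)
((-12 + t(3)*(m*(0 - 5))) + X(19, -24))² = ((-12 + 3*((0 - 5)/2)) + 7)² = ((-12 + 3*((½)*(-5))) + 7)² = ((-12 + 3*(-5/2)) + 7)² = ((-12 - 15/2) + 7)² = (-39/2 + 7)² = (-25/2)² = 625/4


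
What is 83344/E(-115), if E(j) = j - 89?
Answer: -20836/51 ≈ -408.55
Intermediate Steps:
E(j) = -89 + j
83344/E(-115) = 83344/(-89 - 115) = 83344/(-204) = 83344*(-1/204) = -20836/51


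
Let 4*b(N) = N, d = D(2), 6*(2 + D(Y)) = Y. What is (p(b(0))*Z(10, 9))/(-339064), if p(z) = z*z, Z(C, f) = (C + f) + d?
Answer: 0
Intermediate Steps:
D(Y) = -2 + Y/6
d = -5/3 (d = -2 + (⅙)*2 = -2 + ⅓ = -5/3 ≈ -1.6667)
Z(C, f) = -5/3 + C + f (Z(C, f) = (C + f) - 5/3 = -5/3 + C + f)
b(N) = N/4
p(z) = z²
(p(b(0))*Z(10, 9))/(-339064) = (((¼)*0)²*(-5/3 + 10 + 9))/(-339064) = (0²*(52/3))*(-1/339064) = (0*(52/3))*(-1/339064) = 0*(-1/339064) = 0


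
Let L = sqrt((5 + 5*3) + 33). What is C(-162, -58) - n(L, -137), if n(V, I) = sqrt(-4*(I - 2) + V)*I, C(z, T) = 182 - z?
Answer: 344 + 137*sqrt(556 + sqrt(53)) ≈ 3595.5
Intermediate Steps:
L = sqrt(53) (L = sqrt((5 + 15) + 33) = sqrt(20 + 33) = sqrt(53) ≈ 7.2801)
n(V, I) = I*sqrt(8 + V - 4*I) (n(V, I) = sqrt(-4*(-2 + I) + V)*I = sqrt((8 - 4*I) + V)*I = sqrt(8 + V - 4*I)*I = I*sqrt(8 + V - 4*I))
C(-162, -58) - n(L, -137) = (182 - 1*(-162)) - (-137)*sqrt(8 + sqrt(53) - 4*(-137)) = (182 + 162) - (-137)*sqrt(8 + sqrt(53) + 548) = 344 - (-137)*sqrt(556 + sqrt(53)) = 344 + 137*sqrt(556 + sqrt(53))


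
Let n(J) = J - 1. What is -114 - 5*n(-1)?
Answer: -104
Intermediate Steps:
n(J) = -1 + J
-114 - 5*n(-1) = -114 - 5*(-1 - 1) = -114 - 5*(-2) = -114 + 10 = -104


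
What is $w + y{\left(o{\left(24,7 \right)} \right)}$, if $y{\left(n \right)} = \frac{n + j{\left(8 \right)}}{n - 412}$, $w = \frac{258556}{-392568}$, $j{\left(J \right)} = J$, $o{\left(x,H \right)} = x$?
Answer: $- \frac{7055119}{9519774} \approx -0.7411$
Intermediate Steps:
$w = - \frac{64639}{98142}$ ($w = 258556 \left(- \frac{1}{392568}\right) = - \frac{64639}{98142} \approx -0.65863$)
$y{\left(n \right)} = \frac{8 + n}{-412 + n}$ ($y{\left(n \right)} = \frac{n + 8}{n - 412} = \frac{8 + n}{-412 + n}$)
$w + y{\left(o{\left(24,7 \right)} \right)} = - \frac{64639}{98142} + \frac{8 + 24}{-412 + 24} = - \frac{64639}{98142} + \frac{1}{-388} \cdot 32 = - \frac{64639}{98142} - \frac{8}{97} = - \frac{7055119}{9519774}$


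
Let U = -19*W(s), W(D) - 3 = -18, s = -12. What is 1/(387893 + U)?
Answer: 1/388178 ≈ 2.5761e-6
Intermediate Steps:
W(D) = -15 (W(D) = 3 - 18 = -15)
U = 285 (U = -19*(-15) = 285)
1/(387893 + U) = 1/(387893 + 285) = 1/388178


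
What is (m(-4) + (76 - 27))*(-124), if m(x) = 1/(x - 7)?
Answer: -66712/11 ≈ -6064.7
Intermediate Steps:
m(x) = 1/(-7 + x)
(m(-4) + (76 - 27))*(-124) = (1/(-7 - 4) + (76 - 27))*(-124) = (1/(-11) + 49)*(-124) = (-1/11 + 49)*(-124) = (538/11)*(-124) = -66712/11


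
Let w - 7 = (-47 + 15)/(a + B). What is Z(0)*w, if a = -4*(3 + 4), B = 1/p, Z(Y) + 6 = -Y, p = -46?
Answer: -62970/1289 ≈ -48.852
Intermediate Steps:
Z(Y) = -6 - Y
B = -1/46 (B = 1/(-46) = -1/46 ≈ -0.021739)
a = -28 (a = -4*7 = -28)
w = 10495/1289 (w = 7 + (-47 + 15)/(-28 - 1/46) = 7 - 32/(-1289/46) = 7 - 32*(-46/1289) = 7 + 1472/1289 = 10495/1289 ≈ 8.1420)
Z(0)*w = (-6 - 1*0)*(10495/1289) = (-6 + 0)*(10495/1289) = -6*10495/1289 = -62970/1289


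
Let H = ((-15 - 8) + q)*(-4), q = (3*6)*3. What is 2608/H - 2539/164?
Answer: -185637/5084 ≈ -36.514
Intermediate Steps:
q = 54 (q = 18*3 = 54)
H = -124 (H = ((-15 - 8) + 54)*(-4) = (-23 + 54)*(-4) = 31*(-4) = -124)
2608/H - 2539/164 = 2608/(-124) - 2539/164 = 2608*(-1/124) - 2539*1/164 = -652/31 - 2539/164 = -185637/5084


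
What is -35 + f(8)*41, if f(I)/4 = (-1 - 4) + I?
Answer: 457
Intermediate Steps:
f(I) = -20 + 4*I (f(I) = 4*((-1 - 4) + I) = 4*(-5 + I) = -20 + 4*I)
-35 + f(8)*41 = -35 + (-20 + 4*8)*41 = -35 + (-20 + 32)*41 = -35 + 12*41 = -35 + 492 = 457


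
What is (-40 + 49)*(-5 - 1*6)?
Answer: -99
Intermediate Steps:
(-40 + 49)*(-5 - 1*6) = 9*(-5 - 6) = 9*(-11) = -99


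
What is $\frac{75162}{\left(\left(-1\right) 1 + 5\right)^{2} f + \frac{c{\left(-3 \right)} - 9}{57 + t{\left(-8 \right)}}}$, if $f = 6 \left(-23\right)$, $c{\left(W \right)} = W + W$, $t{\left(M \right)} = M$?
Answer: $- \frac{1227646}{36069} \approx -34.036$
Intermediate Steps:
$c{\left(W \right)} = 2 W$
$f = -138$
$\frac{75162}{\left(\left(-1\right) 1 + 5\right)^{2} f + \frac{c{\left(-3 \right)} - 9}{57 + t{\left(-8 \right)}}} = \frac{75162}{\left(\left(-1\right) 1 + 5\right)^{2} \left(-138\right) + \frac{2 \left(-3\right) - 9}{57 - 8}} = \frac{75162}{\left(-1 + 5\right)^{2} \left(-138\right) + \frac{-6 - 9}{49}} = \frac{75162}{4^{2} \left(-138\right) - \frac{15}{49}} = \frac{75162}{16 \left(-138\right) - \frac{15}{49}} = \frac{75162}{-2208 - \frac{15}{49}} = \frac{75162}{- \frac{108207}{49}} = 75162 \left(- \frac{49}{108207}\right) = - \frac{1227646}{36069}$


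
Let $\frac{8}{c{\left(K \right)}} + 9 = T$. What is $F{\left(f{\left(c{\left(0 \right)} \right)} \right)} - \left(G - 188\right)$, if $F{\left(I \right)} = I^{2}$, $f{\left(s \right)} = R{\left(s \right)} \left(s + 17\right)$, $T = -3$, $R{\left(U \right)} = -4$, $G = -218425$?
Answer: $\frac{2005933}{9} \approx 2.2288 \cdot 10^{5}$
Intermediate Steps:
$c{\left(K \right)} = - \frac{2}{3}$ ($c{\left(K \right)} = \frac{8}{-9 - 3} = \frac{8}{-12} = 8 \left(- \frac{1}{12}\right) = - \frac{2}{3}$)
$f{\left(s \right)} = -68 - 4 s$ ($f{\left(s \right)} = - 4 \left(s + 17\right) = - 4 \left(17 + s\right) = -68 - 4 s$)
$F{\left(f{\left(c{\left(0 \right)} \right)} \right)} - \left(G - 188\right) = \left(-68 - - \frac{8}{3}\right)^{2} - \left(-218425 - 188\right) = \left(-68 + \frac{8}{3}\right)^{2} - \left(-218425 - 188\right) = \left(- \frac{196}{3}\right)^{2} - -218613 = \frac{38416}{9} + 218613 = \frac{2005933}{9}$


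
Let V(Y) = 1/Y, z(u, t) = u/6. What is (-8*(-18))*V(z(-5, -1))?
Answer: -864/5 ≈ -172.80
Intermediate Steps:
z(u, t) = u/6 (z(u, t) = u*(⅙) = u/6)
(-8*(-18))*V(z(-5, -1)) = (-8*(-18))/(((⅙)*(-5))) = 144/(-⅚) = 144*(-6/5) = -864/5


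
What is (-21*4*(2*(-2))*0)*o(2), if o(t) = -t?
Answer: 0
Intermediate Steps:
(-21*4*(2*(-2))*0)*o(2) = (-21*4*(2*(-2))*0)*(-1*2) = -21*4*(-4)*0*(-2) = -(-336)*0*(-2) = -21*0*(-2) = 0*(-2) = 0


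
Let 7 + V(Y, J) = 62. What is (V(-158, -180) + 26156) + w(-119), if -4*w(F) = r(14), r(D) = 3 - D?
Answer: 104855/4 ≈ 26214.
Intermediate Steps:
w(F) = 11/4 (w(F) = -(3 - 1*14)/4 = -(3 - 14)/4 = -1/4*(-11) = 11/4)
V(Y, J) = 55 (V(Y, J) = -7 + 62 = 55)
(V(-158, -180) + 26156) + w(-119) = (55 + 26156) + 11/4 = 26211 + 11/4 = 104855/4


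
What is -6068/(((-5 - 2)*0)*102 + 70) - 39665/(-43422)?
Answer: -130354073/1519770 ≈ -85.772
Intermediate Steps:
-6068/(((-5 - 2)*0)*102 + 70) - 39665/(-43422) = -6068/(-7*0*102 + 70) - 39665*(-1/43422) = -6068/(0*102 + 70) + 39665/43422 = -6068/(0 + 70) + 39665/43422 = -6068/70 + 39665/43422 = -6068*1/70 + 39665/43422 = -3034/35 + 39665/43422 = -130354073/1519770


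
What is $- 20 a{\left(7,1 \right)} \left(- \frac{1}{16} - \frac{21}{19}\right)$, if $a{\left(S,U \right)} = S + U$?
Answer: $\frac{3550}{19} \approx 186.84$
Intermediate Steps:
$- 20 a{\left(7,1 \right)} \left(- \frac{1}{16} - \frac{21}{19}\right) = - 20 \left(7 + 1\right) \left(- \frac{1}{16} - \frac{21}{19}\right) = \left(-20\right) 8 \left(\left(-1\right) \frac{1}{16} - \frac{21}{19}\right) = - 160 \left(- \frac{1}{16} - \frac{21}{19}\right) = \left(-160\right) \left(- \frac{355}{304}\right) = \frac{3550}{19}$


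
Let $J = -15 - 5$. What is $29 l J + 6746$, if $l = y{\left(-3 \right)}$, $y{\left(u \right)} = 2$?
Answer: $5586$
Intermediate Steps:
$J = -20$
$l = 2$
$29 l J + 6746 = 29 \cdot 2 \left(-20\right) + 6746 = 58 \left(-20\right) + 6746 = -1160 + 6746 = 5586$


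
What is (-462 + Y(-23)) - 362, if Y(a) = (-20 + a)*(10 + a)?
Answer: -265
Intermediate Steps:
(-462 + Y(-23)) - 362 = (-462 + (-200 + (-23)**2 - 10*(-23))) - 362 = (-462 + (-200 + 529 + 230)) - 362 = (-462 + 559) - 362 = 97 - 362 = -265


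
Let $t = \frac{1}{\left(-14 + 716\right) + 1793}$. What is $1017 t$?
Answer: $\frac{1017}{2495} \approx 0.40762$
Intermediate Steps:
$t = \frac{1}{2495}$ ($t = \frac{1}{702 + 1793} = \frac{1}{2495} \approx 0.0004008$)
$1017 t = 1017 \cdot \frac{1}{2495} = \frac{1017}{2495}$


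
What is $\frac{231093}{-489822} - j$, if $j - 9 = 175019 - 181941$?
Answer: $\frac{1128636131}{163274} \approx 6912.5$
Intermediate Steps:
$j = -6913$ ($j = 9 + \left(175019 - 181941\right) = 9 - 6922 = -6913$)
$\frac{231093}{-489822} - j = \frac{231093}{-489822} - -6913 = 231093 \left(- \frac{1}{489822}\right) + 6913 = - \frac{77031}{163274} + 6913 = \frac{1128636131}{163274}$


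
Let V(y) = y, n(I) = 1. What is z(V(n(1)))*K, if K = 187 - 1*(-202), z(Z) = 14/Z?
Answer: 5446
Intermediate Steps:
K = 389 (K = 187 + 202 = 389)
z(V(n(1)))*K = (14/1)*389 = (14*1)*389 = 14*389 = 5446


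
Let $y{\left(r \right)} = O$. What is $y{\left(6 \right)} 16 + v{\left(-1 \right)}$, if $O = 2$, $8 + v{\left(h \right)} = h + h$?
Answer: $22$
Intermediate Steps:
$v{\left(h \right)} = -8 + 2 h$ ($v{\left(h \right)} = -8 + \left(h + h\right) = -8 + 2 h$)
$y{\left(r \right)} = 2$
$y{\left(6 \right)} 16 + v{\left(-1 \right)} = 2 \cdot 16 + \left(-8 + 2 \left(-1\right)\right) = 32 - 10 = 22$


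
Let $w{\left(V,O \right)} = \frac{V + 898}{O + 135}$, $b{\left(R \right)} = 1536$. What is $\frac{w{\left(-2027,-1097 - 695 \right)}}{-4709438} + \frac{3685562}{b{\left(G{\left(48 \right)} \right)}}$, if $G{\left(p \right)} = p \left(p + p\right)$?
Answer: $\frac{7190106484940587}{2996558886144} \approx 2399.5$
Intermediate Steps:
$G{\left(p \right)} = 2 p^{2}$ ($G{\left(p \right)} = p 2 p = 2 p^{2}$)
$w{\left(V,O \right)} = \frac{898 + V}{135 + O}$
$\frac{w{\left(-2027,-1097 - 695 \right)}}{-4709438} + \frac{3685562}{b{\left(G{\left(48 \right)} \right)}} = \frac{\frac{1}{135 - 1792} \left(898 - 2027\right)}{-4709438} + \frac{3685562}{1536} = \frac{1}{135 - 1792} \left(-1129\right) \left(- \frac{1}{4709438}\right) + 3685562 \cdot \frac{1}{1536} = \frac{1}{135 - 1792} \left(-1129\right) \left(- \frac{1}{4709438}\right) + \frac{1842781}{768} = \frac{1}{-1657} \left(-1129\right) \left(- \frac{1}{4709438}\right) + \frac{1842781}{768} = \left(- \frac{1}{1657}\right) \left(-1129\right) \left(- \frac{1}{4709438}\right) + \frac{1842781}{768} = \frac{1129}{1657} \left(- \frac{1}{4709438}\right) + \frac{1842781}{768} = - \frac{1129}{7803538766} + \frac{1842781}{768} = \frac{7190106484940587}{2996558886144}$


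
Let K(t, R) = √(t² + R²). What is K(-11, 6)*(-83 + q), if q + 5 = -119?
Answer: -207*√157 ≈ -2593.7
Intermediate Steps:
q = -124 (q = -5 - 119 = -124)
K(t, R) = √(R² + t²)
K(-11, 6)*(-83 + q) = √(6² + (-11)²)*(-83 - 124) = √(36 + 121)*(-207) = √157*(-207) = -207*√157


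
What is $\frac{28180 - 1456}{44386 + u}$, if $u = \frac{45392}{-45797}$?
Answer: $\frac{203979838}{338783375} \approx 0.60209$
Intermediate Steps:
$u = - \frac{45392}{45797}$ ($u = 45392 \left(- \frac{1}{45797}\right) = - \frac{45392}{45797} \approx -0.99116$)
$\frac{28180 - 1456}{44386 + u} = \frac{28180 - 1456}{44386 - \frac{45392}{45797}} = \frac{26724}{\frac{2032700250}{45797}} = 26724 \cdot \frac{45797}{2032700250} = \frac{203979838}{338783375}$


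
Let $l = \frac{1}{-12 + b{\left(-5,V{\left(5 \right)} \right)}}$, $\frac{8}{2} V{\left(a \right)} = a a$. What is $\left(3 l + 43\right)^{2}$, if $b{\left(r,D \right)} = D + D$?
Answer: $2401$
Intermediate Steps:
$V{\left(a \right)} = \frac{a^{2}}{4}$ ($V{\left(a \right)} = \frac{a a}{4} = \frac{a^{2}}{4}$)
$b{\left(r,D \right)} = 2 D$
$l = 2$ ($l = \frac{1}{-12 + 2 \frac{5^{2}}{4}} = \frac{1}{-12 + 2 \cdot \frac{1}{4} \cdot 25} = \frac{1}{-12 + 2 \cdot \frac{25}{4}} = \frac{1}{-12 + \frac{25}{2}} = \frac{1}{\frac{1}{2}} = 2$)
$\left(3 l + 43\right)^{2} = \left(3 \cdot 2 + 43\right)^{2} = \left(6 + 43\right)^{2} = 49^{2} = 2401$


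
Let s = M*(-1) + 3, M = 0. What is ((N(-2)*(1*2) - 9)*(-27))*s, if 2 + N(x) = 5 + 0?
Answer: 243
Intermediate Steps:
N(x) = 3 (N(x) = -2 + (5 + 0) = -2 + 5 = 3)
s = 3 (s = 0*(-1) + 3 = 0 + 3 = 3)
((N(-2)*(1*2) - 9)*(-27))*s = ((3*(1*2) - 9)*(-27))*3 = ((3*2 - 9)*(-27))*3 = ((6 - 9)*(-27))*3 = -3*(-27)*3 = 81*3 = 243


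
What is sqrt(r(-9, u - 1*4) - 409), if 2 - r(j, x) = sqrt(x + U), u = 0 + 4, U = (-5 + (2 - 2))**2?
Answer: 2*I*sqrt(103) ≈ 20.298*I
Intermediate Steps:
U = 25 (U = (-5 + 0)**2 = (-5)**2 = 25)
u = 4
r(j, x) = 2 - sqrt(25 + x) (r(j, x) = 2 - sqrt(x + 25) = 2 - sqrt(25 + x))
sqrt(r(-9, u - 1*4) - 409) = sqrt((2 - sqrt(25 + (4 - 1*4))) - 409) = sqrt((2 - sqrt(25 + (4 - 4))) - 409) = sqrt((2 - sqrt(25 + 0)) - 409) = sqrt((2 - sqrt(25)) - 409) = sqrt((2 - 1*5) - 409) = sqrt((2 - 5) - 409) = sqrt(-3 - 409) = sqrt(-412) = 2*I*sqrt(103)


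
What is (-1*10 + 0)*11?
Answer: -110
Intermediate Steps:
(-1*10 + 0)*11 = (-10 + 0)*11 = -10*11 = -110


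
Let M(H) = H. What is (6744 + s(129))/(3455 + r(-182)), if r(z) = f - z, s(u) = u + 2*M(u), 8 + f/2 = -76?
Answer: 7131/3469 ≈ 2.0556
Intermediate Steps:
f = -168 (f = -16 + 2*(-76) = -16 - 152 = -168)
s(u) = 3*u (s(u) = u + 2*u = 3*u)
r(z) = -168 - z
(6744 + s(129))/(3455 + r(-182)) = (6744 + 3*129)/(3455 + (-168 - 1*(-182))) = (6744 + 387)/(3455 + (-168 + 182)) = 7131/(3455 + 14) = 7131/3469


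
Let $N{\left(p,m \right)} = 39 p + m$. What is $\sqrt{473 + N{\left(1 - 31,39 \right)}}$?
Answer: $i \sqrt{658} \approx 25.652 i$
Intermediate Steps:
$N{\left(p,m \right)} = m + 39 p$
$\sqrt{473 + N{\left(1 - 31,39 \right)}} = \sqrt{473 + \left(39 + 39 \left(1 - 31\right)\right)} = \sqrt{473 + \left(39 + 39 \left(-30\right)\right)} = \sqrt{473 + \left(39 - 1170\right)} = \sqrt{473 - 1131} = \sqrt{-658} = i \sqrt{658}$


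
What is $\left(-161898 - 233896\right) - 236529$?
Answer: $-632323$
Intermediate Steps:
$\left(-161898 - 233896\right) - 236529 = -395794 - 236529 = -632323$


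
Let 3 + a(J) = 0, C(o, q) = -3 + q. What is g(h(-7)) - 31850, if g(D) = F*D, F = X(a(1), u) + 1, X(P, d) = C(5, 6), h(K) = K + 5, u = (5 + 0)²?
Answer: -31858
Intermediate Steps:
u = 25 (u = 5² = 25)
h(K) = 5 + K
a(J) = -3 (a(J) = -3 + 0 = -3)
X(P, d) = 3 (X(P, d) = -3 + 6 = 3)
F = 4 (F = 3 + 1 = 4)
g(D) = 4*D
g(h(-7)) - 31850 = 4*(5 - 7) - 31850 = 4*(-2) - 31850 = -8 - 31850 = -31858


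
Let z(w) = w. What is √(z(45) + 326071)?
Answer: 2*√81529 ≈ 571.07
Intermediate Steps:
√(z(45) + 326071) = √(45 + 326071) = √326116 = 2*√81529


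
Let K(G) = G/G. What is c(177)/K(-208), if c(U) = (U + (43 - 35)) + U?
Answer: 362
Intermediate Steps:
c(U) = 8 + 2*U (c(U) = (U + 8) + U = (8 + U) + U = 8 + 2*U)
K(G) = 1
c(177)/K(-208) = (8 + 2*177)/1 = (8 + 354)*1 = 362*1 = 362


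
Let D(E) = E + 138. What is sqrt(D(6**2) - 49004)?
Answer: I*sqrt(48830) ≈ 220.98*I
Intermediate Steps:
D(E) = 138 + E
sqrt(D(6**2) - 49004) = sqrt((138 + 6**2) - 49004) = sqrt((138 + 36) - 49004) = sqrt(174 - 49004) = sqrt(-48830) = I*sqrt(48830)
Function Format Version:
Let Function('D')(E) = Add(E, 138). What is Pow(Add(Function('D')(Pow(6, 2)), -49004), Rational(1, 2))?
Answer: Mul(I, Pow(48830, Rational(1, 2))) ≈ Mul(220.98, I)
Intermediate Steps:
Function('D')(E) = Add(138, E)
Pow(Add(Function('D')(Pow(6, 2)), -49004), Rational(1, 2)) = Pow(Add(Add(138, Pow(6, 2)), -49004), Rational(1, 2)) = Pow(Add(Add(138, 36), -49004), Rational(1, 2)) = Pow(Add(174, -49004), Rational(1, 2)) = Pow(-48830, Rational(1, 2)) = Mul(I, Pow(48830, Rational(1, 2)))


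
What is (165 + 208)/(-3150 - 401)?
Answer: -373/3551 ≈ -0.10504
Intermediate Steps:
(165 + 208)/(-3150 - 401) = 373/(-3551) = 373*(-1/3551) = -373/3551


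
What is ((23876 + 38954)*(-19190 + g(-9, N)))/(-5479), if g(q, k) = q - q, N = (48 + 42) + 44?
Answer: 1205707700/5479 ≈ 2.2006e+5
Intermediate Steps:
N = 134 (N = 90 + 44 = 134)
g(q, k) = 0
((23876 + 38954)*(-19190 + g(-9, N)))/(-5479) = ((23876 + 38954)*(-19190 + 0))/(-5479) = (62830*(-19190))*(-1/5479) = -1205707700*(-1/5479) = 1205707700/5479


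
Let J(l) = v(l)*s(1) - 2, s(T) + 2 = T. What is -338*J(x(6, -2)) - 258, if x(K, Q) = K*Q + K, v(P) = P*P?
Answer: 12586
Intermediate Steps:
v(P) = P²
s(T) = -2 + T
x(K, Q) = K + K*Q
J(l) = -2 - l² (J(l) = l²*(-2 + 1) - 2 = l²*(-1) - 2 = -l² - 2 = -2 - l²)
-338*J(x(6, -2)) - 258 = -338*(-2 - (6*(1 - 2))²) - 258 = -338*(-2 - (6*(-1))²) - 258 = -338*(-2 - 1*(-6)²) - 258 = -338*(-2 - 1*36) - 258 = -338*(-2 - 36) - 258 = -338*(-38) - 258 = 12844 - 258 = 12586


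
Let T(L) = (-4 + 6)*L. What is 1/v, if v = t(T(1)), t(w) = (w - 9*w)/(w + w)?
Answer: -1/4 ≈ -0.25000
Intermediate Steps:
T(L) = 2*L
t(w) = -4 (t(w) = (-8*w)/((2*w)) = (-8*w)*(1/(2*w)) = -4)
v = -4
1/v = 1/(-4) = -1/4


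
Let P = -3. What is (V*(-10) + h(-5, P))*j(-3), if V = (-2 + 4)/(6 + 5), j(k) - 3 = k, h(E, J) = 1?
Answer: 0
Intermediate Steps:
j(k) = 3 + k
V = 2/11 ≈ 0.18182
(V*(-10) + h(-5, P))*j(-3) = ((2/11)*(-10) + 1)*(3 - 3) = (-20/11 + 1)*0 = -9/11*0 = 0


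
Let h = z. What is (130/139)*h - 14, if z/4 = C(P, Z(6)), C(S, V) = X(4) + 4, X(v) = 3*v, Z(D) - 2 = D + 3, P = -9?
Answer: 6374/139 ≈ 45.856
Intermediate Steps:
Z(D) = 5 + D (Z(D) = 2 + (D + 3) = 2 + (3 + D) = 5 + D)
C(S, V) = 16 (C(S, V) = 3*4 + 4 = 12 + 4 = 16)
z = 64 (z = 4*16 = 64)
h = 64
(130/139)*h - 14 = (130/139)*64 - 14 = 8320/139 - 14 = 6374/139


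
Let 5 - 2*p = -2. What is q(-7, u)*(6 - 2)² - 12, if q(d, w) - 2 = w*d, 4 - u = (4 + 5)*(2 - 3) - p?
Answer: -1828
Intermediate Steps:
p = 7/2 (p = 5/2 - ½*(-2) = 5/2 + 1 = 7/2 ≈ 3.5000)
u = 33/2 (u = 4 - ((4 + 5)*(2 - 3) - 1*7/2) = 4 - (9*(-1) - 7/2) = 4 - (-9 - 7/2) = 4 - 1*(-25/2) = 4 + 25/2 = 33/2 ≈ 16.500)
q(d, w) = 2 + d*w (q(d, w) = 2 + w*d = 2 + d*w)
q(-7, u)*(6 - 2)² - 12 = (2 - 7*33/2)*(6 - 2)² - 12 = (2 - 231/2)*4² - 12 = -227/2*16 - 12 = -1816 - 12 = -1828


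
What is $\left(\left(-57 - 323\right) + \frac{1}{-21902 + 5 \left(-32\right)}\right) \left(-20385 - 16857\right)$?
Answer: $\frac{52036763127}{3677} \approx 1.4152 \cdot 10^{7}$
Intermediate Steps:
$\left(\left(-57 - 323\right) + \frac{1}{-21902 + 5 \left(-32\right)}\right) \left(-20385 - 16857\right) = \left(\left(-57 - 323\right) + \frac{1}{-21902 - 160}\right) \left(-37242\right) = \left(-380 + \frac{1}{-22062}\right) \left(-37242\right) = \left(-380 - \frac{1}{22062}\right) \left(-37242\right) = \left(- \frac{8383561}{22062}\right) \left(-37242\right) = \frac{52036763127}{3677}$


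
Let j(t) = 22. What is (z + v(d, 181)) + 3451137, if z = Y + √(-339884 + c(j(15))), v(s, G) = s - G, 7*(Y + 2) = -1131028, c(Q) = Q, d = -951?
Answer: 23018993/7 + I*√339862 ≈ 3.2884e+6 + 582.98*I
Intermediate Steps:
Y = -1131042/7 (Y = -2 + (⅐)*(-1131028) = -2 - 1131028/7 = -1131042/7 ≈ -1.6158e+5)
z = -1131042/7 + I*√339862 (z = -1131042/7 + √(-339884 + 22) = -1131042/7 + √(-339862) = -1131042/7 + I*√339862 ≈ -1.6158e+5 + 582.98*I)
(z + v(d, 181)) + 3451137 = ((-1131042/7 + I*√339862) + (-951 - 1*181)) + 3451137 = ((-1131042/7 + I*√339862) + (-951 - 181)) + 3451137 = ((-1131042/7 + I*√339862) - 1132) + 3451137 = (-1138966/7 + I*√339862) + 3451137 = 23018993/7 + I*√339862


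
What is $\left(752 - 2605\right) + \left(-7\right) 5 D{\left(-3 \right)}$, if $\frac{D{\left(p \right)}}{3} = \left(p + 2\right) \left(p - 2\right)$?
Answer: $-2378$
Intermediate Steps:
$D{\left(p \right)} = 3 \left(-2 + p\right) \left(2 + p\right)$ ($D{\left(p \right)} = 3 \left(p + 2\right) \left(p - 2\right) = 3 \left(2 + p\right) \left(-2 + p\right) = 3 \left(-2 + p\right) \left(2 + p\right)$)
$\left(752 - 2605\right) + \left(-7\right) 5 D{\left(-3 \right)} = \left(752 - 2605\right) + \left(-7\right) 5 \left(-12 + 3 \left(-3\right)^{2}\right) = -1853 - 35 \left(-12 + 3 \cdot 9\right) = -1853 - 35 \left(-12 + 27\right) = -1853 - 525 = -2378$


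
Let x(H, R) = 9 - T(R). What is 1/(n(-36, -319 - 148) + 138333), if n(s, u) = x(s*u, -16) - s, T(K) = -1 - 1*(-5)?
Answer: 1/138374 ≈ 7.2268e-6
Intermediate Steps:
T(K) = 4 (T(K) = -1 + 5 = 4)
x(H, R) = 5 (x(H, R) = 9 - 1*4 = 9 - 4 = 5)
n(s, u) = 5 - s
1/(n(-36, -319 - 148) + 138333) = 1/((5 - 1*(-36)) + 138333) = 1/((5 + 36) + 138333) = 1/(41 + 138333) = 1/138374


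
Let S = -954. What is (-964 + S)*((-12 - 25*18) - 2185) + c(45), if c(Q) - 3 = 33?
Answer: 5076982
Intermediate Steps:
c(Q) = 36 (c(Q) = 3 + 33 = 36)
(-964 + S)*((-12 - 25*18) - 2185) + c(45) = (-964 - 954)*((-12 - 25*18) - 2185) + 36 = -1918*((-12 - 450) - 2185) + 36 = -1918*(-462 - 2185) + 36 = -1918*(-2647) + 36 = 5076946 + 36 = 5076982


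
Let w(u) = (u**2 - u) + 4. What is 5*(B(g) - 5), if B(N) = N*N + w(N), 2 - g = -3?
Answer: 220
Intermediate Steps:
g = 5 (g = 2 - 1*(-3) = 2 + 3 = 5)
w(u) = 4 + u**2 - u
B(N) = 4 - N + 2*N**2 (B(N) = N*N + (4 + N**2 - N) = N**2 + (4 + N**2 - N) = 4 - N + 2*N**2)
5*(B(g) - 5) = 5*((4 - 1*5 + 2*5**2) - 5) = 5*((4 - 5 + 2*25) - 5) = 5*((4 - 5 + 50) - 5) = 5*(49 - 5) = 5*44 = 220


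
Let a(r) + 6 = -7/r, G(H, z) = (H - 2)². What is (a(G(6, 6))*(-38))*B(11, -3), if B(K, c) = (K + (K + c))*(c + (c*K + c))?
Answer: -1450137/8 ≈ -1.8127e+5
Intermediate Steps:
G(H, z) = (-2 + H)²
B(K, c) = (c + 2*K)*(2*c + K*c) (B(K, c) = (c + 2*K)*(c + (K*c + c)) = (c + 2*K)*(c + (c + K*c)) = (c + 2*K)*(2*c + K*c))
a(r) = -6 - 7/r
(a(G(6, 6))*(-38))*B(11, -3) = ((-6 - 7/(-2 + 6)²)*(-38))*(-3*(2*(-3) + 2*11² + 4*11 + 11*(-3))) = ((-6 - 7/(4²))*(-38))*(-3*(-6 + 2*121 + 44 - 33)) = ((-6 - 7/16)*(-38))*(-3*(-6 + 242 + 44 - 33)) = ((-6 - 7*1/16)*(-38))*(-3*247) = ((-6 - 7/16)*(-38))*(-741) = -103/16*(-38)*(-741) = (1957/8)*(-741) = -1450137/8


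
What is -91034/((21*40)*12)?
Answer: -45517/5040 ≈ -9.0311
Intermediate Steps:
-91034/((21*40)*12) = -91034/(840*12) = -91034/10080 = -91034*1/10080 = -45517/5040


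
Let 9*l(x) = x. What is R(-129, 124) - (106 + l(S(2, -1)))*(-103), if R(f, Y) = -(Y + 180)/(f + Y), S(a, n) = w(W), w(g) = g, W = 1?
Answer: 494561/45 ≈ 10990.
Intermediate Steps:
S(a, n) = 1
l(x) = x/9
R(f, Y) = -(180 + Y)/(Y + f)
R(-129, 124) - (106 + l(S(2, -1)))*(-103) = (-180 - 1*124)/(124 - 129) - (106 + (⅑)*1)*(-103) = (-180 - 124)/(-5) - (106 + ⅑)*(-103) = -⅕*(-304) - 955*(-103)/9 = 304/5 - 1*(-98365/9) = 304/5 + 98365/9 = 494561/45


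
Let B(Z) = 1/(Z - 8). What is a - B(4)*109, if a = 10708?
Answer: 42941/4 ≈ 10735.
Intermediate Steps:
B(Z) = 1/(-8 + Z)
a - B(4)*109 = 10708 - 109/(-8 + 4) = 10708 - 109/(-4) = 10708 - (-1)*109/4 = 10708 - 1*(-109/4) = 10708 + 109/4 = 42941/4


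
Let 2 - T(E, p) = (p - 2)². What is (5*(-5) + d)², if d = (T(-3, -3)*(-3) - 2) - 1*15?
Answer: 729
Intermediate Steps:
T(E, p) = 2 - (-2 + p)² (T(E, p) = 2 - (p - 2)² = 2 - (-2 + p)²)
d = 52 (d = ((2 - (-2 - 3)²)*(-3) - 2) - 1*15 = ((2 - 1*(-5)²)*(-3) - 2) - 15 = ((2 - 1*25)*(-3) - 2) - 15 = ((2 - 25)*(-3) - 2) - 15 = (-23*(-3) - 2) - 15 = (69 - 2) - 15 = 67 - 15 = 52)
(5*(-5) + d)² = (5*(-5) + 52)² = (-25 + 52)² = 27² = 729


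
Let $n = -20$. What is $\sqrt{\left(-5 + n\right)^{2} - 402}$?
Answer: $\sqrt{223} \approx 14.933$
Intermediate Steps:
$\sqrt{\left(-5 + n\right)^{2} - 402} = \sqrt{\left(-5 - 20\right)^{2} - 402} = \sqrt{\left(-25\right)^{2} - 402} = \sqrt{625 - 402} = \sqrt{223}$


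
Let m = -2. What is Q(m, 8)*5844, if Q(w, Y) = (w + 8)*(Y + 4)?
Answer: 420768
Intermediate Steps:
Q(w, Y) = (4 + Y)*(8 + w) (Q(w, Y) = (8 + w)*(4 + Y) = (4 + Y)*(8 + w))
Q(m, 8)*5844 = (32 + 4*(-2) + 8*8 + 8*(-2))*5844 = (32 - 8 + 64 - 16)*5844 = 72*5844 = 420768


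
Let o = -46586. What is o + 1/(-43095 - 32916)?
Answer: -3541048447/76011 ≈ -46586.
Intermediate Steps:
o + 1/(-43095 - 32916) = -46586 + 1/(-43095 - 32916) = -46586 + 1/(-76011) = -46586 - 1/76011 = -3541048447/76011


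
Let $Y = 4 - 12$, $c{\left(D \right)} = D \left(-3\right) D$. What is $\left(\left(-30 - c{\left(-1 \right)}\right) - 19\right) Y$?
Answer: $368$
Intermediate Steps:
$c{\left(D \right)} = - 3 D^{2}$ ($c{\left(D \right)} = - 3 D D = - 3 D^{2}$)
$Y = -8$ ($Y = 4 - 12 = -8$)
$\left(\left(-30 - c{\left(-1 \right)}\right) - 19\right) Y = \left(\left(-30 - - 3 \left(-1\right)^{2}\right) - 19\right) \left(-8\right) = \left(\left(-30 - \left(-3\right) 1\right) - 19\right) \left(-8\right) = \left(\left(-30 - -3\right) - 19\right) \left(-8\right) = \left(\left(-30 + 3\right) - 19\right) \left(-8\right) = \left(-27 - 19\right) \left(-8\right) = \left(-46\right) \left(-8\right) = 368$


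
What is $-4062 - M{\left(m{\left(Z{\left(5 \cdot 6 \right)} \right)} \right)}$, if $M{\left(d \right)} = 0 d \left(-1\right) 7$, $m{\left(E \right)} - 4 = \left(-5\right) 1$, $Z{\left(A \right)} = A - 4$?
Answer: $-4062$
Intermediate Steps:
$Z{\left(A \right)} = -4 + A$ ($Z{\left(A \right)} = A - 4 = -4 + A$)
$m{\left(E \right)} = -1$ ($m{\left(E \right)} = 4 - 5 = -1$)
$M{\left(d \right)} = 0$ ($M{\left(d \right)} = 0 \left(-1\right) 7 = 0 \cdot 7 = 0$)
$-4062 - M{\left(m{\left(Z{\left(5 \cdot 6 \right)} \right)} \right)} = -4062 - 0 = -4062 + 0 = -4062$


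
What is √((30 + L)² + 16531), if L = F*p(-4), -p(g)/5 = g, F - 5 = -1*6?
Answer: √16631 ≈ 128.96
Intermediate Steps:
F = -1 (F = 5 - 1*6 = 5 - 6 = -1)
p(g) = -5*g
L = -20 (L = -(-5)*(-4) = -1*20 = -20)
√((30 + L)² + 16531) = √((30 - 20)² + 16531) = √(10² + 16531) = √(100 + 16531) = √16631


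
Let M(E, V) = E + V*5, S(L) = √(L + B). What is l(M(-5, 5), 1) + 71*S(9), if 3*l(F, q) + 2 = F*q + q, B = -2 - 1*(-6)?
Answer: 19/3 + 71*√13 ≈ 262.33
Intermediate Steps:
B = 4 (B = -2 + 6 = 4)
S(L) = √(4 + L) (S(L) = √(L + 4) = √(4 + L))
M(E, V) = E + 5*V
l(F, q) = -⅔ + q/3 + F*q/3 (l(F, q) = -⅔ + (F*q + q)/3 = -⅔ + (q + F*q)/3 = -⅔ + (q/3 + F*q/3) = -⅔ + q/3 + F*q/3)
l(M(-5, 5), 1) + 71*S(9) = (-⅔ + (⅓)*1 + (⅓)*(-5 + 5*5)*1) + 71*√(4 + 9) = (-⅔ + ⅓ + (⅓)*(-5 + 25)*1) + 71*√13 = (-⅔ + ⅓ + (⅓)*20*1) + 71*√13 = (-⅔ + ⅓ + 20/3) + 71*√13 = 19/3 + 71*√13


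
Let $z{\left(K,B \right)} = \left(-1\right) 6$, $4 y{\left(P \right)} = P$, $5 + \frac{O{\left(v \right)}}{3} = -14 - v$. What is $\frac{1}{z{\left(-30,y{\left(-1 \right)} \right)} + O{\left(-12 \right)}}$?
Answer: $- \frac{1}{27} \approx -0.037037$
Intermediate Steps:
$O{\left(v \right)} = -57 - 3 v$ ($O{\left(v \right)} = -15 + 3 \left(-14 - v\right) = -15 - \left(42 + 3 v\right) = -57 - 3 v$)
$y{\left(P \right)} = \frac{P}{4}$
$z{\left(K,B \right)} = -6$
$\frac{1}{z{\left(-30,y{\left(-1 \right)} \right)} + O{\left(-12 \right)}} = \frac{1}{-6 - 21} = \frac{1}{-27} = - \frac{1}{27}$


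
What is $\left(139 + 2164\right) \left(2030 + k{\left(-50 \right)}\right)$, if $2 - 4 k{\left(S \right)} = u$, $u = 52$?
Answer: $\frac{9292605}{2} \approx 4.6463 \cdot 10^{6}$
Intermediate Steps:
$k{\left(S \right)} = - \frac{25}{2}$ ($k{\left(S \right)} = \frac{1}{2} - 13 = - \frac{25}{2}$)
$\left(139 + 2164\right) \left(2030 + k{\left(-50 \right)}\right) = \left(139 + 2164\right) \left(2030 - \frac{25}{2}\right) = 2303 \cdot \frac{4035}{2} = \frac{9292605}{2}$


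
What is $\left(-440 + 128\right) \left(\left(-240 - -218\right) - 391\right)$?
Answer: $128856$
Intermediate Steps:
$\left(-440 + 128\right) \left(\left(-240 - -218\right) - 391\right) = - 312 \left(\left(-240 + 218\right) - 391\right) = - 312 \left(-22 - 391\right) = \left(-312\right) \left(-413\right) = 128856$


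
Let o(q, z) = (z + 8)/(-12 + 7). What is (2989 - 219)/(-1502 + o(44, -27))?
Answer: -13850/7491 ≈ -1.8489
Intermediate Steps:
o(q, z) = -8/5 - z/5 (o(q, z) = (8 + z)/(-5) = (8 + z)*(-1/5) = -8/5 - z/5)
(2989 - 219)/(-1502 + o(44, -27)) = (2989 - 219)/(-1502 + (-8/5 - 1/5*(-27))) = 2770/(-1502 + (-8/5 + 27/5)) = 2770/(-1502 + 19/5) = 2770/(-7491/5) = 2770*(-5/7491) = -13850/7491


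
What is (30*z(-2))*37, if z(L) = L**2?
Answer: 4440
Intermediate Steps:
(30*z(-2))*37 = (30*(-2)**2)*37 = (30*4)*37 = 120*37 = 4440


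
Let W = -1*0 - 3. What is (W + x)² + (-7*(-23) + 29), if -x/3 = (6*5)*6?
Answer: 295039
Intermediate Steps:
x = -540 (x = -3*6*5*6 = -90*6 = -3*180 = -540)
W = -3 (W = 0 - 3 = -3)
(W + x)² + (-7*(-23) + 29) = (-3 - 540)² + (-7*(-23) + 29) = (-543)² + (161 + 29) = 294849 + 190 = 295039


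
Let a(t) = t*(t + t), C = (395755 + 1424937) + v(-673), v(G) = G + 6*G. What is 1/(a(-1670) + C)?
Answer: 1/7393781 ≈ 1.3525e-7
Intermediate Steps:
v(G) = 7*G
C = 1815981 (C = (395755 + 1424937) + 7*(-673) = 1820692 - 4711 = 1815981)
a(t) = 2*t² (a(t) = t*(2*t) = 2*t²)
1/(a(-1670) + C) = 1/(2*(-1670)² + 1815981) = 1/(2*2788900 + 1815981) = 1/(5577800 + 1815981) = 1/7393781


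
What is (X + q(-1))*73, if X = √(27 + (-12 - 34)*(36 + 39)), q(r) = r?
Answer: -73 + 73*I*√3423 ≈ -73.0 + 4271.0*I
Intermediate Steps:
X = I*√3423 (X = √(27 - 46*75) = √(27 - 3450) = √(-3423) = I*√3423 ≈ 58.506*I)
(X + q(-1))*73 = (I*√3423 - 1)*73 = (-1 + I*√3423)*73 = -73 + 73*I*√3423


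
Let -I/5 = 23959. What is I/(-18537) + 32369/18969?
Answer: 957471836/117209451 ≈ 8.1689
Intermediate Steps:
I = -119795 (I = -5*23959 = -119795)
I/(-18537) + 32369/18969 = -119795/(-18537) + 32369/18969 = -119795*(-1/18537) + 32369*(1/18969) = 119795/18537 + 32369/18969 = 957471836/117209451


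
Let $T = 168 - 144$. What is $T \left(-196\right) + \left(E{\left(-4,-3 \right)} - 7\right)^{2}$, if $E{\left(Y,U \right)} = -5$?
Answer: $-4560$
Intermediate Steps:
$T = 24$ ($T = 168 - 144 = 24$)
$T \left(-196\right) + \left(E{\left(-4,-3 \right)} - 7\right)^{2} = 24 \left(-196\right) + \left(-5 - 7\right)^{2} = -4704 + \left(-12\right)^{2} = -4704 + 144 = -4560$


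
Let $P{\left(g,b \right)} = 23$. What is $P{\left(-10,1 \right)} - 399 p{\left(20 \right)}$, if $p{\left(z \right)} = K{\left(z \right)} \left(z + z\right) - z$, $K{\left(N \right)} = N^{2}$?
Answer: $-6375997$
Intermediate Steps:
$p{\left(z \right)} = - z + 2 z^{3}$ ($p{\left(z \right)} = z^{2} \left(z + z\right) - z = z^{2} \cdot 2 z - z = 2 z^{3} - z = - z + 2 z^{3}$)
$P{\left(-10,1 \right)} - 399 p{\left(20 \right)} = 23 - 399 \left(\left(-1\right) 20 + 2 \cdot 20^{3}\right) = 23 - 399 \left(-20 + 2 \cdot 8000\right) = 23 - 399 \left(-20 + 16000\right) = 23 - 6376020 = -6375997$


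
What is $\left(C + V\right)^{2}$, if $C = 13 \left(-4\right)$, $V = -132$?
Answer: $33856$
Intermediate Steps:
$C = -52$
$\left(C + V\right)^{2} = \left(-52 - 132\right)^{2} = \left(-184\right)^{2} = 33856$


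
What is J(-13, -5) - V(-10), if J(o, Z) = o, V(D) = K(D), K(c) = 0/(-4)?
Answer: -13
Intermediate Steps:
K(c) = 0 (K(c) = 0*(-¼) = 0)
V(D) = 0
J(-13, -5) - V(-10) = -13 - 1*0 = -13 + 0 = -13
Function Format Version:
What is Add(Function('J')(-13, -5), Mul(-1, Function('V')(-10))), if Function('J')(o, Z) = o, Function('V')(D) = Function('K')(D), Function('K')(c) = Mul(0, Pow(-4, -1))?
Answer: -13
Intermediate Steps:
Function('K')(c) = 0 (Function('K')(c) = Mul(0, Rational(-1, 4)) = 0)
Function('V')(D) = 0
Add(Function('J')(-13, -5), Mul(-1, Function('V')(-10))) = Add(-13, Mul(-1, 0)) = Add(-13, 0) = -13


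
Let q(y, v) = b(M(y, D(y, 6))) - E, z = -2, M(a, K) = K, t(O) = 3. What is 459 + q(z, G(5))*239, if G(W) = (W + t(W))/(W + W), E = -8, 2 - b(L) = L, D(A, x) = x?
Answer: 1415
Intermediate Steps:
b(L) = 2 - L
G(W) = (3 + W)/(2*W) (G(W) = (W + 3)/(W + W) = (3 + W)/((2*W)) = (3 + W)*(1/(2*W)) = (3 + W)/(2*W))
q(y, v) = 4 (q(y, v) = (2 - 1*6) - 1*(-8) = (2 - 6) + 8 = -4 + 8 = 4)
459 + q(z, G(5))*239 = 459 + 4*239 = 459 + 956 = 1415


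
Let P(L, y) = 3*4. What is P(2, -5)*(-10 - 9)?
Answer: -228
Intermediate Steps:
P(L, y) = 12
P(2, -5)*(-10 - 9) = 12*(-10 - 9) = 12*(-19) = -228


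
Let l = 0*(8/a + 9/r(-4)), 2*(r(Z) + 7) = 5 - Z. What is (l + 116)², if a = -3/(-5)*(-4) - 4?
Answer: 13456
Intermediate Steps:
a = -32/5 (a = -3*(-⅕)*(-4) - 4 = (⅗)*(-4) - 4 = -12/5 - 4 = -32/5 ≈ -6.4000)
r(Z) = -9/2 - Z/2 (r(Z) = -7 + (5 - Z)/2 = -7 + (5/2 - Z/2) = -9/2 - Z/2)
l = 0 (l = 0*(8/(-32/5) + 9/(-9/2 - ½*(-4))) = 0*(8*(-5/32) + 9/(-9/2 + 2)) = 0*(-5/4 + 9/(-5/2)) = 0*(-5/4 + 9*(-⅖)) = 0*(-5/4 - 18/5) = 0*(-97/20) = 0)
(l + 116)² = (0 + 116)² = 116² = 13456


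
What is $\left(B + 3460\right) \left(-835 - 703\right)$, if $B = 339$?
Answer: $-5842862$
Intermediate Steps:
$\left(B + 3460\right) \left(-835 - 703\right) = \left(339 + 3460\right) \left(-835 - 703\right) = 3799 \left(-835 + \left(287 - 990\right)\right) = 3799 \left(-835 - 703\right) = 3799 \left(-1538\right) = -5842862$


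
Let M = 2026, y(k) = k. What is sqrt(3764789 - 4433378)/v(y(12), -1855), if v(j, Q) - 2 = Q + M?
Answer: I*sqrt(668589)/173 ≈ 4.7264*I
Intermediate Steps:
v(j, Q) = 2028 + Q (v(j, Q) = 2 + (Q + 2026) = 2 + (2026 + Q) = 2028 + Q)
sqrt(3764789 - 4433378)/v(y(12), -1855) = sqrt(3764789 - 4433378)/(2028 - 1855) = sqrt(-668589)/173 = (I*sqrt(668589))*(1/173) = I*sqrt(668589)/173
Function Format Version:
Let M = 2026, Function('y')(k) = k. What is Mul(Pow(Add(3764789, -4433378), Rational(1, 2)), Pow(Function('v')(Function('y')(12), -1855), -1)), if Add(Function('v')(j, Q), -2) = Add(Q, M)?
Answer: Mul(Rational(1, 173), I, Pow(668589, Rational(1, 2))) ≈ Mul(4.7264, I)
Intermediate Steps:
Function('v')(j, Q) = Add(2028, Q) (Function('v')(j, Q) = Add(2, Add(Q, 2026)) = Add(2, Add(2026, Q)) = Add(2028, Q))
Mul(Pow(Add(3764789, -4433378), Rational(1, 2)), Pow(Function('v')(Function('y')(12), -1855), -1)) = Mul(Pow(Add(3764789, -4433378), Rational(1, 2)), Pow(Add(2028, -1855), -1)) = Mul(Pow(-668589, Rational(1, 2)), Pow(173, -1)) = Mul(Mul(I, Pow(668589, Rational(1, 2))), Rational(1, 173)) = Mul(Rational(1, 173), I, Pow(668589, Rational(1, 2)))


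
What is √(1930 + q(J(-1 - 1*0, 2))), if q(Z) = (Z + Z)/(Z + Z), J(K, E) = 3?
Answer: √1931 ≈ 43.943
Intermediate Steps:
q(Z) = 1 (q(Z) = (2*Z)/((2*Z)) = (2*Z)*(1/(2*Z)) = 1)
√(1930 + q(J(-1 - 1*0, 2))) = √(1930 + 1) = √1931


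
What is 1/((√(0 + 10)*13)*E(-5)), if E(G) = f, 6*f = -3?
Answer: -√10/65 ≈ -0.048650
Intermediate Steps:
f = -½ (f = (⅙)*(-3) = -½ ≈ -0.50000)
E(G) = -½
1/((√(0 + 10)*13)*E(-5)) = 1/((√(0 + 10)*13)*(-½)) = 1/((√10*13)*(-½)) = 1/((13*√10)*(-½)) = 1/(-13*√10/2) = -√10/65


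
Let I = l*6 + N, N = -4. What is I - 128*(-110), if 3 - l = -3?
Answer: 14112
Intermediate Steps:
l = 6 (l = 3 - 1*(-3) = 3 + 3 = 6)
I = 32 (I = 6*6 - 4 = 36 - 4 = 32)
I - 128*(-110) = 32 - 128*(-110) = 32 + 14080 = 14112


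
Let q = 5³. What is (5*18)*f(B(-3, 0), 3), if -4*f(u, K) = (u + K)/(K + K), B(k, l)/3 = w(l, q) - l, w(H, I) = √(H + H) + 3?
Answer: -45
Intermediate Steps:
q = 125
w(H, I) = 3 + √2*√H (w(H, I) = √(2*H) + 3 = √2*√H + 3 = 3 + √2*√H)
B(k, l) = 9 - 3*l + 3*√2*√l (B(k, l) = 3*((3 + √2*√l) - l) = 3*(3 - l + √2*√l) = 9 - 3*l + 3*√2*√l)
f(u, K) = -(K + u)/(8*K) (f(u, K) = -(u + K)/(4*(K + K)) = -(K + u)/(4*(2*K)) = -(K + u)*1/(2*K)/4 = -(K + u)/(8*K))
(5*18)*f(B(-3, 0), 3) = (5*18)*((⅛)*(-1*3 - (9 - 3*0 + 3*√2*√0))/3) = 90*((⅛)*(⅓)*(-3 - (9 + 0 + 3*√2*0))) = 90*((⅛)*(⅓)*(-3 - (9 + 0 + 0))) = 90*((⅛)*(⅓)*(-3 - 1*9)) = 90*((⅛)*(⅓)*(-3 - 9)) = 90*((⅛)*(⅓)*(-12)) = 90*(-½) = -45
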